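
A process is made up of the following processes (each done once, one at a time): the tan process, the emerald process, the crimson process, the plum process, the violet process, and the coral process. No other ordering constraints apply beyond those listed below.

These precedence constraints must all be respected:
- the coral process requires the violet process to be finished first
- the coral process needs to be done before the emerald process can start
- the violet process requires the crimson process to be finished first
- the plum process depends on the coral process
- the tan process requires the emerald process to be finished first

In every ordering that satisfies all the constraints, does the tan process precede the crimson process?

No

In fact the dependencies run the other way: the crimson process → the violet process → the coral process → the emerald process → the tan process.
So the tan process does not have to come before the crimson process — it cannot.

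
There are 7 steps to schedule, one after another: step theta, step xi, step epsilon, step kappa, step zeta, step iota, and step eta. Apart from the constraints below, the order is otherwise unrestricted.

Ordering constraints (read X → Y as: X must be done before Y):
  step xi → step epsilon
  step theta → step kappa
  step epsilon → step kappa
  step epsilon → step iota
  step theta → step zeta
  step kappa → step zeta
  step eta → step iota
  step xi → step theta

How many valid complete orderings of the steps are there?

33

2 steps have no prerequisites (step xi, step eta), so any of them could come first.
Counting all ways to extend the partial order to a total order gives 33.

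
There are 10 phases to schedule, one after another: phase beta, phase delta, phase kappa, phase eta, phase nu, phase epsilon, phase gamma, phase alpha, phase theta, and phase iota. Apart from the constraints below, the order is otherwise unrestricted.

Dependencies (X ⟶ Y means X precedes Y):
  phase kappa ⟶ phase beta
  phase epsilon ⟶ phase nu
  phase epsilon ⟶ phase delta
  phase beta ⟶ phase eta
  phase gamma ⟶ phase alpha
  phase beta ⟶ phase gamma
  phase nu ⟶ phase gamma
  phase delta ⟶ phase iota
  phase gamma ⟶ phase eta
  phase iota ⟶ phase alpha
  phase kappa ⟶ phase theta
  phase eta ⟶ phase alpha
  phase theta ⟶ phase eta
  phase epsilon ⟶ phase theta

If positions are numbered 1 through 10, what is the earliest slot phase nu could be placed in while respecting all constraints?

The only phase forced before phase nu (directly or transitively) is phase epsilon.
So at minimum 1 phase comes before phase nu, putting phase nu no earlier than position 2. That position is achievable by scheduling exactly that predecessor first.

2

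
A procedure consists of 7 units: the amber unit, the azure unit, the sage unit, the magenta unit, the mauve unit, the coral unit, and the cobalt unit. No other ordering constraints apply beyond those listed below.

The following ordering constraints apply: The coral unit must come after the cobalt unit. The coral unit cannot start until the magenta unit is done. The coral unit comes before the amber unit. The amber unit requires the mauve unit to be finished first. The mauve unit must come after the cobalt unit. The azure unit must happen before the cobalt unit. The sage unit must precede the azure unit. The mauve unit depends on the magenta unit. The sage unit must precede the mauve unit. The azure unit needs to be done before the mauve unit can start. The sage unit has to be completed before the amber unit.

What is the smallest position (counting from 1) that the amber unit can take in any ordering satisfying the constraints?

Working backwards through the constraints from the amber unit, its full set of required predecessors is the azure unit, the sage unit, the magenta unit, the mauve unit, the coral unit, the cobalt unit — 6 of them.
With 6 mandatory predecessors, the earliest the amber unit can sit is position 6+1 = 7, and placing just those 6 first achieves it.

7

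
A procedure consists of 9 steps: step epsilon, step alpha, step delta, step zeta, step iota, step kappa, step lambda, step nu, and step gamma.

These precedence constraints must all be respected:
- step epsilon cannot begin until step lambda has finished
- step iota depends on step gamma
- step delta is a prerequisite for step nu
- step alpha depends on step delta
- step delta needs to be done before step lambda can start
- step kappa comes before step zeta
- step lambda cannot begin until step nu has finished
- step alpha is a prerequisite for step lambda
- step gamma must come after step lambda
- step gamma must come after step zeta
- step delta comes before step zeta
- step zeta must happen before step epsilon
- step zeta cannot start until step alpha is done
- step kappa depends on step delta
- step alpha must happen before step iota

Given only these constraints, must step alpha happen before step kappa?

No

No chain of constraints connects step alpha to step kappa in either direction.
A valid ordering placing step kappa before step alpha exists, so the answer is no.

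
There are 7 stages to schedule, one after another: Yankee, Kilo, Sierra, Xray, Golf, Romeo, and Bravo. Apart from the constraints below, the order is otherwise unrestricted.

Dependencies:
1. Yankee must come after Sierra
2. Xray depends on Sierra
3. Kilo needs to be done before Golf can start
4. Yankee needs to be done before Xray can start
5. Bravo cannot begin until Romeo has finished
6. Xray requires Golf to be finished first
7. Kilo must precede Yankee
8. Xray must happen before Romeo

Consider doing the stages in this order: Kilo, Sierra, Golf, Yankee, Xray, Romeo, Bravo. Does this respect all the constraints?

Every stated constraint is respected: Sierra sits at position 2, ahead of Xray at position 5, and each of the other listed pairs likewise has the predecessor earlier in the sequence.

Yes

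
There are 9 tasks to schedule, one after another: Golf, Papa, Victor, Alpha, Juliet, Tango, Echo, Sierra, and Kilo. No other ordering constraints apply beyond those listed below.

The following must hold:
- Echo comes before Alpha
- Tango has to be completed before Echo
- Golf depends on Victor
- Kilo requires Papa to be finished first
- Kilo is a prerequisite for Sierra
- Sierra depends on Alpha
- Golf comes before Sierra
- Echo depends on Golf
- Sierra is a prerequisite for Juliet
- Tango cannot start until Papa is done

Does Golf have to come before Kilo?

No

Golf and Kilo are not related by any chain of constraints.
A valid ordering placing Kilo before Golf exists, so the answer is no.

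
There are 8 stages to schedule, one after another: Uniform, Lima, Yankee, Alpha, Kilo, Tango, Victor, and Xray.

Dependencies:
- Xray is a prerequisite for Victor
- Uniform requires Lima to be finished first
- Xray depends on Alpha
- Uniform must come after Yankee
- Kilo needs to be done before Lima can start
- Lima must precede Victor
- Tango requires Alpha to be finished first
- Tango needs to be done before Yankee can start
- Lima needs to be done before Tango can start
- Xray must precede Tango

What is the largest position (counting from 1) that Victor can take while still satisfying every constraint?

No constraint forces any stage after Victor, so it can be placed last, in position 8.

8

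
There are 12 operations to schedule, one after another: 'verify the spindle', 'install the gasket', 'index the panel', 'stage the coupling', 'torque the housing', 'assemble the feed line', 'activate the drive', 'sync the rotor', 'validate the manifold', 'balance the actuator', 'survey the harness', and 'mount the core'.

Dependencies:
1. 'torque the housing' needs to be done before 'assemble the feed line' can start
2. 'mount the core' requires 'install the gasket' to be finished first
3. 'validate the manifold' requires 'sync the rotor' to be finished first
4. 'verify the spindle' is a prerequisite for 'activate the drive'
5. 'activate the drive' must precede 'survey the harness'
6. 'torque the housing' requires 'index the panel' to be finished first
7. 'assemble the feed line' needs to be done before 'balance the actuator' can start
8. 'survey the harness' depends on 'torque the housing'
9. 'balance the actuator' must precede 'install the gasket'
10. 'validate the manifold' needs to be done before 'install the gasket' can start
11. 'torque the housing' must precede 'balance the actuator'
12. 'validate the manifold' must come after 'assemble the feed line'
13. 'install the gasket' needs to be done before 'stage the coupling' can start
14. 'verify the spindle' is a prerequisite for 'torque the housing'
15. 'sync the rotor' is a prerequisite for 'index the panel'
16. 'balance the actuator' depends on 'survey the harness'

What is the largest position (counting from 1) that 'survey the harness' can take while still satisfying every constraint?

8

Following every chain forward from 'survey the harness', the operations that must come later are 'install the gasket', 'stage the coupling', 'balance the actuator', 'mount the core' — 4 of them.
With 4 mandatory successors out of 12 operations total, the latest slot for 'survey the harness' is 12−4 = 8, and it's reachable by doing all non-successors before 'survey the harness'.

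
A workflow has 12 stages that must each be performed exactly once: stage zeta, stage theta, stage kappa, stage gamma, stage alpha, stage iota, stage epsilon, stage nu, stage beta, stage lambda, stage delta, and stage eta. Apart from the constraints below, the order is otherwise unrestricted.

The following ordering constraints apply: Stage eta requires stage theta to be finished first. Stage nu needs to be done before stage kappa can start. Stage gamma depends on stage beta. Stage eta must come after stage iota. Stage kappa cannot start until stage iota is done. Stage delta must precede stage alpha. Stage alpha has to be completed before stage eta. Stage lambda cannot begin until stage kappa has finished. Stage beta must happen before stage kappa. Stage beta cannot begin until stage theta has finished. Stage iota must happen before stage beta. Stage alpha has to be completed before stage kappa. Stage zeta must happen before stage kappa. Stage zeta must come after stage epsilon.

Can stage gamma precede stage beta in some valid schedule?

No

The constraints give a chain stage beta → stage gamma, which forces stage beta before stage gamma.
Hence stage gamma can never be scheduled before stage beta.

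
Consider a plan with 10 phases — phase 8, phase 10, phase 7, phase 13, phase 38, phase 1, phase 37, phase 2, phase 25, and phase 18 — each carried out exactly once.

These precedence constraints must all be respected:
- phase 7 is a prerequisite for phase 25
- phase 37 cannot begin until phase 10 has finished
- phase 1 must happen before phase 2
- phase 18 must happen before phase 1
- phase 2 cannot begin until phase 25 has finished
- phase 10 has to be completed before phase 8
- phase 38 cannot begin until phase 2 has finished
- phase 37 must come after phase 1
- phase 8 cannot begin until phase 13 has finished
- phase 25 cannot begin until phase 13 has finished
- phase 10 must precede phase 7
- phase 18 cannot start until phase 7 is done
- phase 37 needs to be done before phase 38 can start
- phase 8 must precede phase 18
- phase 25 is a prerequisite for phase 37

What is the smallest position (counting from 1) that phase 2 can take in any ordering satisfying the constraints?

8

The phases that are forced before phase 2, directly or transitively, are phase 8, phase 10, phase 7, phase 13, phase 1, phase 25, phase 18. That's 7 phases.
With 7 mandatory predecessors, the earliest phase 2 can sit is position 7+1 = 8, and placing just those 7 first achieves it.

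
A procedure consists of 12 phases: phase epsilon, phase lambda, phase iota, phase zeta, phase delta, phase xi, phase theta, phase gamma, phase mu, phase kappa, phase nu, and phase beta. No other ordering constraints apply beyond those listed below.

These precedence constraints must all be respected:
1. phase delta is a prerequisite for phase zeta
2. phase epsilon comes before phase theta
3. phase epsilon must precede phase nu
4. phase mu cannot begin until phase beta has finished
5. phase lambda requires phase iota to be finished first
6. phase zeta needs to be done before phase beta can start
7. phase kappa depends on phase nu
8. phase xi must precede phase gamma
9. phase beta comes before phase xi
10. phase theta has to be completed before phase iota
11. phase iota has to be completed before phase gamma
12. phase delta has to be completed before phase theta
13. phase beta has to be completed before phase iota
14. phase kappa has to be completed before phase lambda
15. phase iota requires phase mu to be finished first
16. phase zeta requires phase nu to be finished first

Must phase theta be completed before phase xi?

No chain of constraints connects phase theta to phase xi in either direction.
So phase theta can come before phase xi or after — it is not forced.

No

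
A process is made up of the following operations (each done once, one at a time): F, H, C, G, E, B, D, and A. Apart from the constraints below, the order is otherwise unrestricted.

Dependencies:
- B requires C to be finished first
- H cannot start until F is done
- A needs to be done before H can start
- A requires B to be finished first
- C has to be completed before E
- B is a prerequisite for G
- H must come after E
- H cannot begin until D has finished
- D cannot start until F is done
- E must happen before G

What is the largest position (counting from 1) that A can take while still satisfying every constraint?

Following the constraints forward from A, its only required successor is H.
So at least 1 operation follows A, putting A no later than position 7. That position is achievable by scheduling everything else first.

7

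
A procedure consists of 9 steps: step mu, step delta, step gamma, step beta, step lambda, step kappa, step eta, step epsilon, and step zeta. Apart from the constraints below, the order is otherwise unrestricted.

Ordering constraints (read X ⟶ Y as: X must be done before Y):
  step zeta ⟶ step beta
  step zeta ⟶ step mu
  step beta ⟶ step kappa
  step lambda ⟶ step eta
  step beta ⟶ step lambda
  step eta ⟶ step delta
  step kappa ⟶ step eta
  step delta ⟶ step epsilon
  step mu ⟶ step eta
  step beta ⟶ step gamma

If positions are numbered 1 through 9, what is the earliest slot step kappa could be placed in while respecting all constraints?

Working backwards through the constraints from step kappa, its full set of required predecessors is step beta, step zeta — 2 of them.
With 2 mandatory predecessors, the earliest step kappa can sit is position 2+1 = 3, and placing just those 2 first achieves it.

3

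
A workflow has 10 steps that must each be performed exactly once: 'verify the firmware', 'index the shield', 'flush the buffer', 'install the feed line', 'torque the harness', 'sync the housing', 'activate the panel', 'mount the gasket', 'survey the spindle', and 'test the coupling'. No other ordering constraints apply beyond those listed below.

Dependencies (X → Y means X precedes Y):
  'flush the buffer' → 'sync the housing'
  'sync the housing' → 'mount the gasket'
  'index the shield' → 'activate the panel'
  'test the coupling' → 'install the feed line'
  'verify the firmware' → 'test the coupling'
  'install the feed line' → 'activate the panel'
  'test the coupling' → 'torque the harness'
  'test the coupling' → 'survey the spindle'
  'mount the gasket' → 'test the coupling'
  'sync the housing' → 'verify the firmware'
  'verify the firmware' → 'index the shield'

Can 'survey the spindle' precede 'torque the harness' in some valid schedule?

Yes

No chain of constraints runs from 'torque the harness' to 'survey the spindle', so 'torque the harness' is not required to come first.
That means at least one valid schedule has 'survey the spindle' before 'torque the harness'.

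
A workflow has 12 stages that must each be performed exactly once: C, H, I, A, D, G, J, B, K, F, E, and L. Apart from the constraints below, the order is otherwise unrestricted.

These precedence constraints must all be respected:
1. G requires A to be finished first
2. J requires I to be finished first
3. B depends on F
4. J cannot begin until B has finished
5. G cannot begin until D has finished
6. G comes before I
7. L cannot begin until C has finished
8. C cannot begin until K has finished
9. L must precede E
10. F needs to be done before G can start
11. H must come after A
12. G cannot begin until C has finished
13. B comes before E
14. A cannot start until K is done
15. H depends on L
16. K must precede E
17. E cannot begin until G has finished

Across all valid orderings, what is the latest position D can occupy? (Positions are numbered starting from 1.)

8

Every stage that must follow D has to come after it. Tracing all chains starting from D, those stages are: I, G, J, E — 4 in total.
With 4 mandatory successors out of 12 stages total, the latest slot for D is 12−4 = 8, and it's reachable by doing all non-successors before D.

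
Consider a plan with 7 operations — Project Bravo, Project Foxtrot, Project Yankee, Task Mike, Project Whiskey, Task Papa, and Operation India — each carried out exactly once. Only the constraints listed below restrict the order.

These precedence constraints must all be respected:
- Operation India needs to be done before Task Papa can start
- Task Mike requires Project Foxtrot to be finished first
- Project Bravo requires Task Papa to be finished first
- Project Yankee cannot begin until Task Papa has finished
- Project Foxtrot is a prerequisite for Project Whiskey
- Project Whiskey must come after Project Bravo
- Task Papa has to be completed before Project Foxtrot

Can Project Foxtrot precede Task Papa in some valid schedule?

No

Following Task Papa → Project Foxtrot, Task Papa must precede Project Foxtrot in every valid ordering.
So no valid ordering can have Project Foxtrot before Task Papa.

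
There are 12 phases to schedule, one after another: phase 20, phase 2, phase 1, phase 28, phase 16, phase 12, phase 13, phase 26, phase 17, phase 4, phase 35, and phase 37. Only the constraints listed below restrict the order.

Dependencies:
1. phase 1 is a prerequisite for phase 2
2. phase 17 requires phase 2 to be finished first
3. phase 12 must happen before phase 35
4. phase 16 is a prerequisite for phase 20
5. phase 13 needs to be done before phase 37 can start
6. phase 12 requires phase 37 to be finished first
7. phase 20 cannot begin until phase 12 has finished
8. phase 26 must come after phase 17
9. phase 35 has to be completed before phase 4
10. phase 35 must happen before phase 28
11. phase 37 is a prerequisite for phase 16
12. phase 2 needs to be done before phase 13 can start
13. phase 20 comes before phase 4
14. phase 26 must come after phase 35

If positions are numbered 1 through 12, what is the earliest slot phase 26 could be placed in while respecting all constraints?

8

Every phase that must precede phase 26 has to come before it. Tracing all chains that end at phase 26, those phases are: phase 2, phase 1, phase 12, phase 13, phase 17, phase 35, phase 37 — 7 in total.
So at minimum 7 phases come before phase 26, putting phase 26 no earlier than position 8. That position is achievable by scheduling exactly those predecessors first.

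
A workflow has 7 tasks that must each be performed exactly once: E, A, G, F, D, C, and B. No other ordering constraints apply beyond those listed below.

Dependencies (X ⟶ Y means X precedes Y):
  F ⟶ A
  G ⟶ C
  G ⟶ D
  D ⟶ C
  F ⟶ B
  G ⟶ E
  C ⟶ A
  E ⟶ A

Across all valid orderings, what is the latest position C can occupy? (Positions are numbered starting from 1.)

6

Following the constraints forward from C, its only required successor is A.
So at least 1 task follows C, putting C no later than position 6. That position is achievable by scheduling everything else first.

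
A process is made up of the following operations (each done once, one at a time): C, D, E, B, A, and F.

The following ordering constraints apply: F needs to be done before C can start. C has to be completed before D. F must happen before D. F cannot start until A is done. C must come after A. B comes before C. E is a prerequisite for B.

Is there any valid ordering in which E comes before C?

Every valid ordering already has E before C (the constraints require it), so in particular at least one does.

Yes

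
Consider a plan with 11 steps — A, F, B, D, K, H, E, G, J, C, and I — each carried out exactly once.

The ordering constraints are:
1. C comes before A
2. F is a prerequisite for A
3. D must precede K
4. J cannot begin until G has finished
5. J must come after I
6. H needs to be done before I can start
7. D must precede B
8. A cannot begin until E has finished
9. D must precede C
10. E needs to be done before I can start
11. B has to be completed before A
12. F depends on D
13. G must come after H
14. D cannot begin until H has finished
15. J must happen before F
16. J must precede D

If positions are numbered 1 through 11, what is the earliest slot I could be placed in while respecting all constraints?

Working backwards through the constraints from I, its full set of required predecessors is H, E — 2 of them.
With 2 mandatory predecessors, the earliest I can sit is position 2+1 = 3, and placing just those 2 first achieves it.

3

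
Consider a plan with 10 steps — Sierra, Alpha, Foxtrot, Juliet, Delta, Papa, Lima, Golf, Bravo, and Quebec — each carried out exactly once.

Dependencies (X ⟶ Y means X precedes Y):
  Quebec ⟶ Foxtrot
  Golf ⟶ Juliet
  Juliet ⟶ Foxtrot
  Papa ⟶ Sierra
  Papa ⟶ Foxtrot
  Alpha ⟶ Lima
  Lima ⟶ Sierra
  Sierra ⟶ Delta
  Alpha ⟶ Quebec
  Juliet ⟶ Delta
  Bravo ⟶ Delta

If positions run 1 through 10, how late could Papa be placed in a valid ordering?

Every step that must follow Papa has to come after it. Tracing all chains starting from Papa, those steps are: Sierra, Foxtrot, Delta — 3 in total.
With 3 mandatory successors out of 10 steps total, the latest slot for Papa is 10−3 = 7, and it's reachable by doing all non-successors before Papa.

7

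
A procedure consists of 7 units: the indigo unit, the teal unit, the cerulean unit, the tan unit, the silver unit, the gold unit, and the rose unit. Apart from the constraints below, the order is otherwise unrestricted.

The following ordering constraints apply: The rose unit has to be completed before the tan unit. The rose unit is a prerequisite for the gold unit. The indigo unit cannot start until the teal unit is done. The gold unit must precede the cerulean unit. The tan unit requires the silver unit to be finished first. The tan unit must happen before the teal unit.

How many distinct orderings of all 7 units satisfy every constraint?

25

The units with no prerequisites are the silver unit, the rose unit; any of them can be placed first.
Counting all ways to extend the partial order to a total order gives 25.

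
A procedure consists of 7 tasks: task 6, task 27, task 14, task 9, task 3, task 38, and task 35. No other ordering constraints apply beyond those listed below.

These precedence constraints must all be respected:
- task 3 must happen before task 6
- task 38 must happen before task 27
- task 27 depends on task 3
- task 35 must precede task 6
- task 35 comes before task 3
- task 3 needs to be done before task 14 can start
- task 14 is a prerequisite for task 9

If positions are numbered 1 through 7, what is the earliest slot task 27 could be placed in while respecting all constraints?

4

Working backwards through the constraints from task 27, its full set of required predecessors is task 3, task 38, task 35 — 3 of them.
So at minimum 3 tasks come before task 27, putting task 27 no earlier than position 4. That position is achievable by scheduling exactly those predecessors first.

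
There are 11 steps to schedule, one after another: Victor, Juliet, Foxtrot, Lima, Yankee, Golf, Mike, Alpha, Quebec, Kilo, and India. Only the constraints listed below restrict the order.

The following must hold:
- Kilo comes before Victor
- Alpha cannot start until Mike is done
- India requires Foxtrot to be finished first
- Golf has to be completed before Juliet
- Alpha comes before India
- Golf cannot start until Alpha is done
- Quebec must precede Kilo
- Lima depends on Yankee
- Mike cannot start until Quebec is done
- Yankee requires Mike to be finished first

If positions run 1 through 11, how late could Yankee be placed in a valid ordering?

The only step forced after Yankee (directly or by a chain) is Lima.
So at least 1 step follows Yankee, putting Yankee no later than position 10. That position is achievable by scheduling everything else first.

10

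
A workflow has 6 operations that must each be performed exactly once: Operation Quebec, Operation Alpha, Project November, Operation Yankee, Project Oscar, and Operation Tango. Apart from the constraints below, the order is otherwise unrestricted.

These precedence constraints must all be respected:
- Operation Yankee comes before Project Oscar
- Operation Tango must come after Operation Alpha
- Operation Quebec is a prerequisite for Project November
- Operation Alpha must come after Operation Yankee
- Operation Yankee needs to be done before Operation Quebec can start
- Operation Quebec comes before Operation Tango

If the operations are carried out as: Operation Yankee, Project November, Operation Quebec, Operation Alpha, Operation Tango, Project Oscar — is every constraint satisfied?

The sequence places Project November ahead of Operation Quebec.
That contradicts the constraint that Operation Quebec must precede Project November.

No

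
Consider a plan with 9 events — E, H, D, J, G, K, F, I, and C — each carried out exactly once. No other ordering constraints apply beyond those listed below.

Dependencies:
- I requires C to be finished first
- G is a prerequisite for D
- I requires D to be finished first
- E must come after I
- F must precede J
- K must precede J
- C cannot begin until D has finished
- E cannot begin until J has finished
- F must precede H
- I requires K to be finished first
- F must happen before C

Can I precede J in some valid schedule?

The constraints leave I and J unordered relative to each other; nothing requires J earlier.
So a valid ordering placing I earlier than J exists.

Yes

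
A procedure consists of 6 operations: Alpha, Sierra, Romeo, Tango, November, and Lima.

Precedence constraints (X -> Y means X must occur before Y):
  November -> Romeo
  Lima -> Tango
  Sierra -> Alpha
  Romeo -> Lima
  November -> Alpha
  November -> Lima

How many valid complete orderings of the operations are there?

14

The operations with no prerequisites are Sierra, November; any of them can be placed first.
Counting all ways to extend the partial order to a total order gives 14.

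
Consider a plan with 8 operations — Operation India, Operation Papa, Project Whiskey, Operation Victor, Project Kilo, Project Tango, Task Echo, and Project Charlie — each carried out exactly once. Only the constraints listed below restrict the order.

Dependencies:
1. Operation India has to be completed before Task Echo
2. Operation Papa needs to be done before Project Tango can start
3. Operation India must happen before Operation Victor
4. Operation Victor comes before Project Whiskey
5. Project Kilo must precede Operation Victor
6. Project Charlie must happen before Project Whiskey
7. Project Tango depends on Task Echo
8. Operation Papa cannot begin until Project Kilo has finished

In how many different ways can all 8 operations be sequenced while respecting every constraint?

The operations with no prerequisites are Operation India, Project Kilo, Project Charlie; any of them can be placed first.
Counting all ways to extend the partial order to a total order gives 316.

316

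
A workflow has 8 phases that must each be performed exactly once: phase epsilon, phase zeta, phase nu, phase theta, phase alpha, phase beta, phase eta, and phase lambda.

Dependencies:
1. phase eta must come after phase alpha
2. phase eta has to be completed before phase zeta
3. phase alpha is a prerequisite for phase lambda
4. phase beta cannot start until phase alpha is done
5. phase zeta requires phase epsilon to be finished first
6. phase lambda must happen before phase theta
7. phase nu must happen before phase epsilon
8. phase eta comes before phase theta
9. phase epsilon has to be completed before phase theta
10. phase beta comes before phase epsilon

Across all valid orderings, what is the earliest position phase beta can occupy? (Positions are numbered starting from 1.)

2

Working backwards through the constraints from phase beta, its only required predecessor is phase alpha.
With 1 mandatory predecessor, the earliest phase beta can sit is position 1+1 = 2, and placing just that one first achieves it.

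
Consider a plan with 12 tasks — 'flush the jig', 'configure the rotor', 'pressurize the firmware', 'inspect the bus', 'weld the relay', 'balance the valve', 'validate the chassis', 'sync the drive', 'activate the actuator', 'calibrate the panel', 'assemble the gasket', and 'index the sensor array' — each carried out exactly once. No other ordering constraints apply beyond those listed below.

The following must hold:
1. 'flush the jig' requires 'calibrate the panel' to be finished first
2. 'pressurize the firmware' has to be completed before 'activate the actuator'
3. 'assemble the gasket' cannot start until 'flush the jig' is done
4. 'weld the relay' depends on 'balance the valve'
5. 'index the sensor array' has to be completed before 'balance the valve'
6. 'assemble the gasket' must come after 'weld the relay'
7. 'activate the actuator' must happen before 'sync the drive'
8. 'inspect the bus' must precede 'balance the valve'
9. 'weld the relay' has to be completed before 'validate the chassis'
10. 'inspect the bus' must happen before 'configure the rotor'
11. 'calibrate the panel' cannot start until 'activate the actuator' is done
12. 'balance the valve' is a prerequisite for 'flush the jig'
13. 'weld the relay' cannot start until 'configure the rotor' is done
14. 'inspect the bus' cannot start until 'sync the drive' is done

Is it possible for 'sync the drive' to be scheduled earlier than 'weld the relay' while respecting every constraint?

Yes

'sync the drive' is actually forced before 'weld the relay' by the constraints, so certainly some valid ordering has 'sync the drive' first.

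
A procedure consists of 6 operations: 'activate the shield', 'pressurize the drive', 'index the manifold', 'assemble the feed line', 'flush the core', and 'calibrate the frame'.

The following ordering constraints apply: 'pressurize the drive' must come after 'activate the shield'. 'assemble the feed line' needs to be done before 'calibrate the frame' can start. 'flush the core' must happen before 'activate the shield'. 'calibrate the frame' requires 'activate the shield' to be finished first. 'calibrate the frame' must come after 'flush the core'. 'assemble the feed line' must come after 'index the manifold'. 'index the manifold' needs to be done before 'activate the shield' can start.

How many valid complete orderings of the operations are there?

2 operations have no prerequisites ('index the manifold', 'flush the core'), so any of them could come first.
Counting all ways to extend the partial order to a total order gives 12.

12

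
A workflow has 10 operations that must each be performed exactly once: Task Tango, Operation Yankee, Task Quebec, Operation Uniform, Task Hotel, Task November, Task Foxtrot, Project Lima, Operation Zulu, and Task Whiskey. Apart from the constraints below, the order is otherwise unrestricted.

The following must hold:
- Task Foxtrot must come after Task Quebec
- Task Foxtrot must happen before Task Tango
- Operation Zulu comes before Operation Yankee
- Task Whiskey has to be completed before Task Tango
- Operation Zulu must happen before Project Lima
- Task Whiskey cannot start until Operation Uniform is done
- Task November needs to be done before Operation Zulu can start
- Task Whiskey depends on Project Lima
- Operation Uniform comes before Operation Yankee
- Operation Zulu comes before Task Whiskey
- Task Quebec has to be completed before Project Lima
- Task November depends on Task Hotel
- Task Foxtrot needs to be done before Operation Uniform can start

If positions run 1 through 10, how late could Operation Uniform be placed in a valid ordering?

The operations that are forced after Operation Uniform, directly or by a chain of constraints, are Task Tango, Operation Yankee, Task Whiskey. That's 3 operations.
With 3 mandatory successors out of 10 operations total, the latest slot for Operation Uniform is 10−3 = 7, and it's reachable by doing all non-successors before Operation Uniform.

7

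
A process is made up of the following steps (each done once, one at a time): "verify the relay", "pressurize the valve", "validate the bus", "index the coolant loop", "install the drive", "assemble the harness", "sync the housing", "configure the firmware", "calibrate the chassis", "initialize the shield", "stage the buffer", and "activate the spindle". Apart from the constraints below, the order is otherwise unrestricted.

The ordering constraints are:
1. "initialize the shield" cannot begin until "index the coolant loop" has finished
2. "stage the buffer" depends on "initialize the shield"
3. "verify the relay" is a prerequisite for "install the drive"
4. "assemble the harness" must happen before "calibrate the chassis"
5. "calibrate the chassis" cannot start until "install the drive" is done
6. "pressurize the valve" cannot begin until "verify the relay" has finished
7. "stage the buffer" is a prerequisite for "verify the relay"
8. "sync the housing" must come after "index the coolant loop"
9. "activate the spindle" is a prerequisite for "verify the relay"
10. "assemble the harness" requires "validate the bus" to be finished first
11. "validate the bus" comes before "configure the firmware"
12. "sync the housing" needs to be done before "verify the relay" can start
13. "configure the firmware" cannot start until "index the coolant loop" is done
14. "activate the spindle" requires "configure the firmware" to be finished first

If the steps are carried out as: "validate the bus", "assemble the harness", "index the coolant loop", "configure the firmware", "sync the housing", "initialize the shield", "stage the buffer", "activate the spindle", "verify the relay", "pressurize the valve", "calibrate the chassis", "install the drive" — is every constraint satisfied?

Here "install the drive" comes after "calibrate the chassis".
That contradicts the constraint that "install the drive" must precede "calibrate the chassis".

No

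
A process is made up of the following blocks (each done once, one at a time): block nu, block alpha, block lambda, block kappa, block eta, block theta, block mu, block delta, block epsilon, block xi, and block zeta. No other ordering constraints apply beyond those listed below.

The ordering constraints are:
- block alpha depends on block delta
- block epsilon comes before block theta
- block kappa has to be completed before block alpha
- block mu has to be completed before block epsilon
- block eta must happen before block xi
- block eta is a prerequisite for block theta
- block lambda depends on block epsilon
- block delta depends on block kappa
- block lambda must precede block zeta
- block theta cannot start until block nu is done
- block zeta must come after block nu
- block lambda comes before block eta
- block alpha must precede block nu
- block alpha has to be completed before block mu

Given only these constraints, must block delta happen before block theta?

Following the dependencies: block delta → block alpha → block nu → block theta.
Hence block delta necessarily comes before block theta.

Yes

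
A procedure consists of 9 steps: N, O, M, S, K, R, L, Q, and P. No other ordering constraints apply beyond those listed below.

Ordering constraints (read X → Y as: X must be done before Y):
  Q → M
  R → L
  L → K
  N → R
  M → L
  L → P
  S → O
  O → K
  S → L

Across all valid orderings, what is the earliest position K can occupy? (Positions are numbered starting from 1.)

8

Working backwards through the constraints from K, its full set of required predecessors is N, O, M, S, R, L, Q — 7 of them.
So at minimum 7 steps come before K, putting K no earlier than position 8. That position is achievable by scheduling exactly those predecessors first.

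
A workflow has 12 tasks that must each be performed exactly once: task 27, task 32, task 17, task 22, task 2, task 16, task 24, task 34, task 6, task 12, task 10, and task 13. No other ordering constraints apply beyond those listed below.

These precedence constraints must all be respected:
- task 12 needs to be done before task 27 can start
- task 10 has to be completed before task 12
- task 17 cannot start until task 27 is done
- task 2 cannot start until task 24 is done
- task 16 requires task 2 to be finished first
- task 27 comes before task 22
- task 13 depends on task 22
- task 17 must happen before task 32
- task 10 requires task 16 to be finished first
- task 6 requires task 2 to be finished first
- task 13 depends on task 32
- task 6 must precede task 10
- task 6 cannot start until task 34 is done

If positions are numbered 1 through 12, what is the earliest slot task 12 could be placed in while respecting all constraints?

7

The tasks that are forced before task 12, directly or transitively, are task 2, task 16, task 24, task 34, task 6, task 10. That's 6 tasks.
With 6 mandatory predecessors, the earliest task 12 can sit is position 6+1 = 7, and placing just those 6 first achieves it.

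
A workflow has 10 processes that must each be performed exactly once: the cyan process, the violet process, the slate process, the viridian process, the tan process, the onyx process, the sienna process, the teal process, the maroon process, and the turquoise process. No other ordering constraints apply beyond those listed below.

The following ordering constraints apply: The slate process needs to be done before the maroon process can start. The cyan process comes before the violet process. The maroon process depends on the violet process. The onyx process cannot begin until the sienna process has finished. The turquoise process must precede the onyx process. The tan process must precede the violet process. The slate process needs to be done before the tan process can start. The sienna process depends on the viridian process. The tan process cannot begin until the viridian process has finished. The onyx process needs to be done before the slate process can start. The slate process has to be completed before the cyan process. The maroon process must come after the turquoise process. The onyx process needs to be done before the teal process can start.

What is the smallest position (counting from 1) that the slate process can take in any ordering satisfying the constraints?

5

Working backwards through the constraints from the slate process, its full set of required predecessors is the viridian process, the onyx process, the sienna process, the turquoise process — 4 of them.
With 4 mandatory predecessors, the earliest the slate process can sit is position 4+1 = 5, and placing just those 4 first achieves it.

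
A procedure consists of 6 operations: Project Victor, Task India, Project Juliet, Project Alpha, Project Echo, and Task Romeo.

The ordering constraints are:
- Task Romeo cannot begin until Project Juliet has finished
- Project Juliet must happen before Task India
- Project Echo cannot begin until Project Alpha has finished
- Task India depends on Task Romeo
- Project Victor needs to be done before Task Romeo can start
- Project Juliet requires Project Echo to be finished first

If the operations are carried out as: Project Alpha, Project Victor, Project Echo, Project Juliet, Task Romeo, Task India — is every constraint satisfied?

Going through the constraints one by one, each required predecessor appears earlier in the sequence than its dependent — e.g. Project Victor (position 2) is before Task Romeo (position 5), as required.

Yes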